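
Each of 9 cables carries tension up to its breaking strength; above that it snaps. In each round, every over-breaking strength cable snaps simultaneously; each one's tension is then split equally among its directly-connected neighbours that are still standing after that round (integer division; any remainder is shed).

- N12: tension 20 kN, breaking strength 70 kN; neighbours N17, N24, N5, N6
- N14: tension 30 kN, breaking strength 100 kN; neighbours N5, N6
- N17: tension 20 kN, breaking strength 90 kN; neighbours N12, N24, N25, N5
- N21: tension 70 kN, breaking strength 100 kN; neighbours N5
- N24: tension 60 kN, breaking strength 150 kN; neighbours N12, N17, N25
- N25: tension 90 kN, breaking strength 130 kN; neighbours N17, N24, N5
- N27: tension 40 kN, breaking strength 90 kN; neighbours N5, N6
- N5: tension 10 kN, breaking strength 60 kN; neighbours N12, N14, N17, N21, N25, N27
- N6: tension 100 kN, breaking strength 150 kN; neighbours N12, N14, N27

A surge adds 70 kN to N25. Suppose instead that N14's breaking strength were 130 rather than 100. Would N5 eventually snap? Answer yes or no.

yes

With N14's breaking strength at 130:
Round 1 — N25 at 160 > 130. N25 snaps.
  N25 sheds 160 kN to N17, N24, N5: 53 each (1 lost).
    N17: 20+53 = 73 ≤ 90
    N24: 60+53 = 113 ≤ 150
    N5: 10+53 = 63 > 60
Round 2 — N5 snaps.
  N5 sheds 63 kN to N12, N14, N17, N21, N27: 12 each (3 lost).
    N12: 20+12 = 32 ≤ 70
    N14: 30+12 = 42 ≤ 130
    N17: 73+12 = 85 ≤ 90
    N21: 70+12 = 82 ≤ 100
    N27: 40+12 = 52 ≤ 90
No further breaks.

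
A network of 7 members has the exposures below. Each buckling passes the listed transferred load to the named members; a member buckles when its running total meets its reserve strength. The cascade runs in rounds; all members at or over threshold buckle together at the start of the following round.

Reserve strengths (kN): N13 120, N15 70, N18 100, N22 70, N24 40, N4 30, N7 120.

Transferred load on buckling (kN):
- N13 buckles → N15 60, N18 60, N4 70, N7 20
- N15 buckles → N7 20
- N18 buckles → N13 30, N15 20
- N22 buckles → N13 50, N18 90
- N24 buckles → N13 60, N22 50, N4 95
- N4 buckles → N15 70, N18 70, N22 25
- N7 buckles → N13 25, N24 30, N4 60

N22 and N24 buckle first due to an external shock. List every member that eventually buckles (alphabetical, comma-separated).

Round 1 — N22, N24 buckle (initial).
  N13: +50+60 → 110 < 120
  N18: +90 → 90 < 100
  N4: +95 → 95 ≥ 30
Round 2 — N4 buckles.
  N15: +70 → 70 ≥ 70
  N18: +70 → 160 ≥ 100
Round 3 — N15, N18 buckle.
  N13: +30 → 140 ≥ 120
  N7: +20 → 20 < 120
Round 4 — N13 buckles.
  N7: +20 → 40 < 120
No further bucklings.

N13, N15, N18, N22, N24, N4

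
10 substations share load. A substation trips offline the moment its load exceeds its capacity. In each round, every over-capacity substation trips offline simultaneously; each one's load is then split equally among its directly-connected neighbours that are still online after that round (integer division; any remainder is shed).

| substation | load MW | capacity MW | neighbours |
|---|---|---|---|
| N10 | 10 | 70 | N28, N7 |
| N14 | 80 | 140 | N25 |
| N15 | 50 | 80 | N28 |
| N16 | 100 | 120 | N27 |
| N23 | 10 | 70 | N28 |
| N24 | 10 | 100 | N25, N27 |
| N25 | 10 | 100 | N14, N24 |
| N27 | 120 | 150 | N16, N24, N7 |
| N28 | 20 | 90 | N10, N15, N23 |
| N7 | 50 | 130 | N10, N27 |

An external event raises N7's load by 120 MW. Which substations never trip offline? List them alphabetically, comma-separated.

Round 1 — N7 at 170 > 130. N7 trips offline.
  N7 sheds 170 MW to N10, N27: 85 each.
    N10: 10+85 = 95 > 70
    N27: 120+85 = 205 > 150
Round 2 — N10, N27 trip offline.
  N10 sheds 95 MW to N28: 95 each.
    N28: 20+95 = 115 > 90
  N27 sheds 205 MW to N16, N24: 102 each (1 lost).
    N16: 100+102 = 202 > 120
    N24: 10+102 = 112 > 100
Round 3 — N16, N24, N28 trip offline.
  N16 sheds 202 MW: no online neighbours, lost.
  N24 sheds 112 MW to N25: 112 each.
    N25: 10+112 = 122 > 100
  N28 sheds 115 MW to N15, N23: 57 each (1 lost).
    N15: 50+57 = 107 > 80
    N23: 10+57 = 67 ≤ 70
Round 4 — N15, N25 trip offline.
  N15 sheds 107 MW: no online neighbours, lost.
  N25 sheds 122 MW to N14: 122 each.
    N14: 80+122 = 202 > 140
Round 5 — N14 trips offline.
  N14 sheds 202 MW: no online neighbours, lost.
No further trips.

N23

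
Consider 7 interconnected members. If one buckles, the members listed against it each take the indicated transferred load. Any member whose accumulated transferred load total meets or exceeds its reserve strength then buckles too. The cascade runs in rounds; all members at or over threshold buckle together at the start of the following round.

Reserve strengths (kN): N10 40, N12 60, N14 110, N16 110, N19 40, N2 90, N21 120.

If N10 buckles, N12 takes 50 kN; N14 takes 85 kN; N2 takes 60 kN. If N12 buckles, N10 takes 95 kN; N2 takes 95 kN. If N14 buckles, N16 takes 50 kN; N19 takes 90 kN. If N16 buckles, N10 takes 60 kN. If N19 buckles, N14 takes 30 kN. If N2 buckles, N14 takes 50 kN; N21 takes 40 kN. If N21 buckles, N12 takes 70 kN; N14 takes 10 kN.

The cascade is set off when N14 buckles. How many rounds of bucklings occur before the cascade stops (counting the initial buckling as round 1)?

Round 1 — N14 buckles (initial).
  N16: +50 → 50 < 110
  N19: +90 → 90 ≥ 40
Round 2 — N19 buckles.
No further bucklings.

2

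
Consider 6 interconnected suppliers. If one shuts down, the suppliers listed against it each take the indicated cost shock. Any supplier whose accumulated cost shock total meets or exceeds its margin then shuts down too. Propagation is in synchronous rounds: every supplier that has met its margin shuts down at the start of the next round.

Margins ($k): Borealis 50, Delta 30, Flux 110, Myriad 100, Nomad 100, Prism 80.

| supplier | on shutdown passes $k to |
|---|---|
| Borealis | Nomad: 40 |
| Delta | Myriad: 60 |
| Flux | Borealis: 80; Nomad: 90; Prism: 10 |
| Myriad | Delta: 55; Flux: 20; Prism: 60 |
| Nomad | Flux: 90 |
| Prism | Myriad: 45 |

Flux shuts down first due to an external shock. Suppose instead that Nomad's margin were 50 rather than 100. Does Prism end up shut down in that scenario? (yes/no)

With Nomad's margin at 50:
Round 1 — Flux shuts down (initial).
  Borealis: +80 → 80 ≥ 50
  Nomad: +90 → 90 ≥ 50
  Prism: +10 → 10 < 80
Round 2 — Borealis, Nomad shut down.
No further shutdowns.

no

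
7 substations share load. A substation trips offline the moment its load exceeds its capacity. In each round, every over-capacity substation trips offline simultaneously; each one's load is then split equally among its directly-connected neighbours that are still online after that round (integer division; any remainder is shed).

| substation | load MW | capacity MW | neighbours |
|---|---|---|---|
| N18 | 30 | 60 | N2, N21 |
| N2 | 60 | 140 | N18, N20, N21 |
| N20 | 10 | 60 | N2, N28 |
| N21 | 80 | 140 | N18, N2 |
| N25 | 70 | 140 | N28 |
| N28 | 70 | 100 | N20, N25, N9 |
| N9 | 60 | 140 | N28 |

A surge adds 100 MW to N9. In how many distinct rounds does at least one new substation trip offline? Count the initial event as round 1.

Round 1 — N9 at 160 > 140. N9 trips offline.
  N9 sheds 160 MW to N28: 160 each.
    N28: 70+160 = 230 > 100
Round 2 — N28 trips offline.
  N28 sheds 230 MW to N20, N25: 115 each.
    N20: 10+115 = 125 > 60
    N25: 70+115 = 185 > 140
Round 3 — N20, N25 trip offline.
  N20 sheds 125 MW to N2: 125 each.
    N2: 60+125 = 185 > 140
  N25 sheds 185 MW: no online neighbours, lost.
Round 4 — N2 trips offline.
  N2 sheds 185 MW to N18, N21: 92 each (1 lost).
    N18: 30+92 = 122 > 60
    N21: 80+92 = 172 > 140
Round 5 — N18, N21 trip offline.
  N18 sheds 122 MW: no online neighbours, lost.
  N21 sheds 172 MW: no online neighbours, lost.
No further trips.

5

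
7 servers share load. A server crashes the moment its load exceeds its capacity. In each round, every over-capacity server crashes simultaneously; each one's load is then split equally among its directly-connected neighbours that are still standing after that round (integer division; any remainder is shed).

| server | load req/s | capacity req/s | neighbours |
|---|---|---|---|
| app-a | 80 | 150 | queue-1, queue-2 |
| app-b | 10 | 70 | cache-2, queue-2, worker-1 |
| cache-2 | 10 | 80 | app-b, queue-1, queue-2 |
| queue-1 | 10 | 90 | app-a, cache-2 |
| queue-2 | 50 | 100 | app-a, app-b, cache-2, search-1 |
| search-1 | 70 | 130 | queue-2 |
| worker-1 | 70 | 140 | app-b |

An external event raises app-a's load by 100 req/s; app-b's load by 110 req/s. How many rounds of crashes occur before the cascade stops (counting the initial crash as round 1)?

Round 1 — app-a at 180 > 150; app-b at 120 > 70. app-a, app-b crash.
  app-a sheds 180 req/s to queue-1, queue-2: 90 each.
    queue-1: 10+90 = 100 > 90
    queue-2: 50+90 = 140 > 100
  app-b sheds 120 req/s to cache-2, queue-2, worker-1: 40 each.
    cache-2: 10+40 = 50 ≤ 80
    queue-2: 140+40 = 180 > 100
    worker-1: 70+40 = 110 ≤ 140
Round 2 — queue-1, queue-2 crash.
  queue-1 sheds 100 req/s to cache-2: 100 each.
    cache-2: 50+100 = 150 > 80
  queue-2 sheds 180 req/s to cache-2, search-1: 90 each.
    cache-2: 150+90 = 240 > 80
    search-1: 70+90 = 160 > 130
Round 3 — cache-2, search-1 crash.
  cache-2 sheds 240 req/s: no online neighbours, lost.
  search-1 sheds 160 req/s: no online neighbours, lost.
No further crashes.

3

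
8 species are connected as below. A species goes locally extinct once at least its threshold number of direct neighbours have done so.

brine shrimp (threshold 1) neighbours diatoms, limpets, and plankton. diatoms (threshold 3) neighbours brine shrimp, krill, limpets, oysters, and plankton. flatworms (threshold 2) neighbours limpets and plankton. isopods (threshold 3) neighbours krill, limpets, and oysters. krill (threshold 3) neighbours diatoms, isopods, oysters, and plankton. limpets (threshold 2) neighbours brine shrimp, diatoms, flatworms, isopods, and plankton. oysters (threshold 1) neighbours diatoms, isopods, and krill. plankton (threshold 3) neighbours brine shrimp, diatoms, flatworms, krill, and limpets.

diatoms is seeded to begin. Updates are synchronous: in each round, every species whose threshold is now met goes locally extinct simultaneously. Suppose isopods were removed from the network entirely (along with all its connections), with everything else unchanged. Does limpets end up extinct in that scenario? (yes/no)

yes

With isopods removed:
Round 1 — diatoms goes locally extinct (initial).
Round 2 — checking thresholds:
  brine shrimp: 1 of 3 neighbours ≥ 1, goes locally extinct.
  krill: 1 of 3 neighbours < 3, below threshold.
  limpets: 1 of 4 neighbours < 2, below threshold.
  oysters: 1 of 2 neighbours ≥ 1, goes locally extinct.
  plankton: 1 of 5 neighbours < 3, below threshold.
Round 3 — checking thresholds:
  krill: 2 of 3 neighbours < 3, below threshold.
  limpets: 2 of 4 neighbours ≥ 2, goes locally extinct.
  plankton: 2 of 5 neighbours < 3, below threshold.
Round 4 — checking thresholds:
  flatworms: 1 of 2 neighbours < 2, below threshold.
  krill: 2 of 3 neighbours < 3, below threshold.
  plankton: 3 of 5 neighbours ≥ 3, goes locally extinct.
Round 5 — checking thresholds:
  flatworms: 2 of 2 neighbours ≥ 2, goes locally extinct.
  krill: 3 of 3 neighbours ≥ 3, goes locally extinct.
Round 6 — no new extinctions; cascade stops.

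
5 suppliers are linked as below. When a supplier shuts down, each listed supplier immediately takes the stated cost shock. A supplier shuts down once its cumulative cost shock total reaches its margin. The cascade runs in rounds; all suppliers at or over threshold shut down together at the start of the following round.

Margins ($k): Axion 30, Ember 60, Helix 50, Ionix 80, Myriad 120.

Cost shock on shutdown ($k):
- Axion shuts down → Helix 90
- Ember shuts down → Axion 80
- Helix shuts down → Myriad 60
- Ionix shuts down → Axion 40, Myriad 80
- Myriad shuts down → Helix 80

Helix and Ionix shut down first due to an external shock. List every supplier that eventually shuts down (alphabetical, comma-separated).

Round 1 — Helix, Ionix shut down (initial).
  Axion: +40 → 40 ≥ 30
  Myriad: +60+80 → 140 ≥ 120
Round 2 — Axion, Myriad shut down.
No further shutdowns.

Axion, Helix, Ionix, Myriad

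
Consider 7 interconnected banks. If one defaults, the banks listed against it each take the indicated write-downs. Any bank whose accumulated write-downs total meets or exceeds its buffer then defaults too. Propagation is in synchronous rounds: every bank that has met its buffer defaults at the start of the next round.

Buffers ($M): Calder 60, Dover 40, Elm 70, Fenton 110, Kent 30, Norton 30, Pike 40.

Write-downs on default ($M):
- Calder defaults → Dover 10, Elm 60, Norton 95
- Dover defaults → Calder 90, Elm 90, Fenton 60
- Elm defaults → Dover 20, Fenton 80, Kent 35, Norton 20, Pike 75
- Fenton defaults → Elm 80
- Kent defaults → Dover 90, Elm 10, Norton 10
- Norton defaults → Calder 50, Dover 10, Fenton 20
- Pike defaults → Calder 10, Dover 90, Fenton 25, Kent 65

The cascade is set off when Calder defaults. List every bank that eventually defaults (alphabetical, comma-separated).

Round 1 — Calder defaults (initial).
  Dover: +10 → 10 < 40
  Elm: +60 → 60 < 70
  Norton: +95 → 95 ≥ 30
Round 2 — Norton defaults.
  Dover: +10 → 20 < 40
  Fenton: +20 → 20 < 110
No further defaults.

Calder, Norton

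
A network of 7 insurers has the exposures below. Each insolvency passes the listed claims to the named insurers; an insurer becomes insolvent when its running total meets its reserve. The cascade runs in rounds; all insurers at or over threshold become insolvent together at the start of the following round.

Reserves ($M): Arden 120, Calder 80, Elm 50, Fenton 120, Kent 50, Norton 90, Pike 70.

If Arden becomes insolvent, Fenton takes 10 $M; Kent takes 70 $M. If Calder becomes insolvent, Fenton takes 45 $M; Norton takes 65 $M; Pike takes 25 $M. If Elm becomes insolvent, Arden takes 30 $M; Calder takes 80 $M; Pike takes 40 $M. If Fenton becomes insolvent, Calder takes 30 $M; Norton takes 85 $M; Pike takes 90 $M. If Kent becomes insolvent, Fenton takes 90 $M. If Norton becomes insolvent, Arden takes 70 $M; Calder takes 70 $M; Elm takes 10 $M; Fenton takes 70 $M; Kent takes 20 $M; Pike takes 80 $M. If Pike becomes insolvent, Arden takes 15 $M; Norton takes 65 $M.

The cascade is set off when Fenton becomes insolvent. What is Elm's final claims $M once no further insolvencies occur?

10

Round 1 — Fenton becomes insolvent (initial).
  Calder: +30 → 30 < 80
  Norton: +85 → 85 < 90
  Pike: +90 → 90 ≥ 70
Round 2 — Pike becomes insolvent.
  Arden: +15 → 15 < 120
  Norton: +65 → 150 ≥ 90
Round 3 — Norton becomes insolvent.
  Arden: +70 → 85 < 120
  Calder: +70 → 100 ≥ 80
  Elm: +10 → 10 < 50
  Kent: +20 → 20 < 50
Round 4 — Calder becomes insolvent.
No further insolvencies.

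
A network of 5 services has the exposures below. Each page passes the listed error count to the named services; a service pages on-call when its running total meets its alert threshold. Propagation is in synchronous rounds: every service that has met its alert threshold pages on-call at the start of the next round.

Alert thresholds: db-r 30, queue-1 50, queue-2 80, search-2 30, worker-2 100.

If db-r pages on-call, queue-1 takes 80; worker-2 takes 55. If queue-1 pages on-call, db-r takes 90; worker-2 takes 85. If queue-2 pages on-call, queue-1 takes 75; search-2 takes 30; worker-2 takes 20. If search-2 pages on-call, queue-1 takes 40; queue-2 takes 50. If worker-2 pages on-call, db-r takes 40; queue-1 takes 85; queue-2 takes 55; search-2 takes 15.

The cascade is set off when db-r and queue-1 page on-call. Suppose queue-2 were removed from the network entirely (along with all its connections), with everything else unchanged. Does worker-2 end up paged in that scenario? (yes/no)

With queue-2 removed:
Round 1 — db-r, queue-1 page on-call (initial).
  worker-2: +55+85 → 140 ≥ 100
Round 2 — worker-2 pages on-call.
  search-2: +15 → 15 < 30
No further pages.

yes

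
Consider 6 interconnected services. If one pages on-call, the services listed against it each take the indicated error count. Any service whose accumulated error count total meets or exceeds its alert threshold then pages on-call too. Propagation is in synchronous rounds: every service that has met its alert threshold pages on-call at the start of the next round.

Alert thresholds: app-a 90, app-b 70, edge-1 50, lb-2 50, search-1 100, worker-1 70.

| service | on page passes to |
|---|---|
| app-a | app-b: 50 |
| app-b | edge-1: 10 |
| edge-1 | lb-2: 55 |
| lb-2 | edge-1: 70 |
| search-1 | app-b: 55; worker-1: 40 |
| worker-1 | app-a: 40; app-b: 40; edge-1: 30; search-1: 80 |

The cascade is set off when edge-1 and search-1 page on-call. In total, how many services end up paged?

3

Round 1 — edge-1, search-1 page on-call (initial).
  app-b: +55 → 55 < 70
  lb-2: +55 → 55 ≥ 50
  worker-1: +40 → 40 < 70
Round 2 — lb-2 pages on-call.
No further pages.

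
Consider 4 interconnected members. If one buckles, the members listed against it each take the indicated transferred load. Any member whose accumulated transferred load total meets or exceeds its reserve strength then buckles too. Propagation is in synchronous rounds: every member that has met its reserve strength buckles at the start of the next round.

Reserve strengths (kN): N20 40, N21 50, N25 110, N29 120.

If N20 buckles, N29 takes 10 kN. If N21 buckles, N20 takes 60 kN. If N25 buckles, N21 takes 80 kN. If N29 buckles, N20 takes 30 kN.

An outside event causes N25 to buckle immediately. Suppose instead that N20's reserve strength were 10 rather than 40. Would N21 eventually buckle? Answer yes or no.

With N20's reserve strength at 10:
Round 1 — N25 buckles (initial).
  N21: +80 → 80 ≥ 50
Round 2 — N21 buckles.
  N20: +60 → 60 ≥ 10
Round 3 — N20 buckles.
  N29: +10 → 10 < 120
No further bucklings.

yes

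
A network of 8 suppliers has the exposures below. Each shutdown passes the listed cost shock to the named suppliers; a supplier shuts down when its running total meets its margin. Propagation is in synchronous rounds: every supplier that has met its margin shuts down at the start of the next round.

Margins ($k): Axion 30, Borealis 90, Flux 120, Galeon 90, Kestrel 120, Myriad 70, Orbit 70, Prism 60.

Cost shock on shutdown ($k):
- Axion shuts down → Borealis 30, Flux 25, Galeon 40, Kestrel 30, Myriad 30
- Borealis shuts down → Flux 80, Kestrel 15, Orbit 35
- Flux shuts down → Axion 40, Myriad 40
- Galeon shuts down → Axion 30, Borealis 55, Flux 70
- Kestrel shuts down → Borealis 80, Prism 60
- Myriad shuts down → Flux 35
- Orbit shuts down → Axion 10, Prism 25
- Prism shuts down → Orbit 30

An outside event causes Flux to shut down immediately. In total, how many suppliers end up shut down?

Round 1 — Flux shuts down (initial).
  Axion: +40 → 40 ≥ 30
  Myriad: +40 → 40 < 70
Round 2 — Axion shuts down.
  Borealis: +30 → 30 < 90
  Galeon: +40 → 40 < 90
  Kestrel: +30 → 30 < 120
  Myriad: +30 → 70 ≥ 70
Round 3 — Myriad shuts down.
No further shutdowns.

3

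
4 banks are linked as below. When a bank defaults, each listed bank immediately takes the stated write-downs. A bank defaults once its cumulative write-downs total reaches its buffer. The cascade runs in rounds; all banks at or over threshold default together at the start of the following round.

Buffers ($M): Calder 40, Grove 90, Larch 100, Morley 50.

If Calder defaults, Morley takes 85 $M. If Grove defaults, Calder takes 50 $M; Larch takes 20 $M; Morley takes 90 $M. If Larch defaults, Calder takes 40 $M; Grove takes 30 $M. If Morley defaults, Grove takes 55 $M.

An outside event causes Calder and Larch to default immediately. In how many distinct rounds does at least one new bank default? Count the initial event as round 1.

Round 1 — Calder, Larch default (initial).
  Grove: +30 → 30 < 90
  Morley: +85 → 85 ≥ 50
Round 2 — Morley defaults.
  Grove: +55 → 85 < 90
No further defaults.

2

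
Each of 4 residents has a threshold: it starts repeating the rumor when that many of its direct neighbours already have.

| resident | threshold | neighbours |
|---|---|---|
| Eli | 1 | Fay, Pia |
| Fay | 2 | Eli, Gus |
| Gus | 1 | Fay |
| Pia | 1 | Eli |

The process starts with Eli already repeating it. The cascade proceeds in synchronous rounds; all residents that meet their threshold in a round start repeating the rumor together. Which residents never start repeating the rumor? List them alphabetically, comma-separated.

Fay, Gus

Round 1 — Eli starts repeating the rumor (initial).
Round 2 — checking thresholds:
  Fay: 1 of 2 neighbours < 2, below threshold.
  Pia: 1 of 1 neighbours ≥ 1, starts repeating the rumor.
Round 3 — no new spreads; cascade stops.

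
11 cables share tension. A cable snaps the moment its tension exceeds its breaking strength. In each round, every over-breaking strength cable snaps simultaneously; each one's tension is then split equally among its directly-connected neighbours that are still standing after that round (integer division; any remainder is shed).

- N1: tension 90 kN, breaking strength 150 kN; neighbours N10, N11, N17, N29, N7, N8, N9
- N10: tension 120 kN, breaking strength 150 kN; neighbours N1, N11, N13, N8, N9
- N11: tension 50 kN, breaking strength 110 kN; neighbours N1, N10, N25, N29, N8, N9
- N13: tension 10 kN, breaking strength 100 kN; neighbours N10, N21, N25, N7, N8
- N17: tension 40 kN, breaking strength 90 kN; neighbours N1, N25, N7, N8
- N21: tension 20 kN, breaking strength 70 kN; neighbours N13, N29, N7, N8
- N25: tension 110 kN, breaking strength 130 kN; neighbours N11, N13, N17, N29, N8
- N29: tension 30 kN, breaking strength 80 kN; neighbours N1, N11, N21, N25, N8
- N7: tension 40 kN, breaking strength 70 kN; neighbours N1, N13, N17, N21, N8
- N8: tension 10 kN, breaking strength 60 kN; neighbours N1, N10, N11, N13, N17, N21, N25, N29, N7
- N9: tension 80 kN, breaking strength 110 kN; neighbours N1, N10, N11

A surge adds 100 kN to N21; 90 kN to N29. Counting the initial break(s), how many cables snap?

11

Round 1 — N21 at 120 > 70; N29 at 120 > 80. N21, N29 snap.
  N21 sheds 120 kN to N13, N7, N8: 40 each.
    N13: 10+40 = 50 ≤ 100
    N7: 40+40 = 80 > 70
    N8: 10+40 = 50 ≤ 60
  N29 sheds 120 kN to N1, N11, N25, N8: 30 each.
    N1: 90+30 = 120 ≤ 150
    N11: 50+30 = 80 ≤ 110
    N25: 110+30 = 140 > 130
    N8: 50+30 = 80 > 60
Round 2 — N25, N7, N8 snap.
  N25 sheds 140 kN to N11, N13, N17: 46 each (2 lost).
    N11: 80+46 = 126 > 110
    N13: 50+46 = 96 ≤ 100
    N17: 40+46 = 86 ≤ 90
  N7 sheds 80 kN to N1, N13, N17: 26 each (2 lost).
    N1: 120+26 = 146 ≤ 150
    N13: 96+26 = 122 > 100
    N17: 86+26 = 112 > 90
  N8 sheds 80 kN to N1, N10, N11, N13, N17: 16 each.
    N1: 146+16 = 162 > 150
    N10: 120+16 = 136 ≤ 150
    N11: 126+16 = 142 > 110
    N13: 122+16 = 138 > 100
    N17: 112+16 = 128 > 90
Round 3 — N1, N11, N13, N17 snap.
  N1 sheds 162 kN to N10, N9: 81 each.
    N10: 136+81 = 217 > 150
    N9: 80+81 = 161 > 110
  N11 sheds 142 kN to N10, N9: 71 each.
    N10: 217+71 = 288 > 150
    N9: 161+71 = 232 > 110
  N13 sheds 138 kN to N10: 138 each.
    N10: 288+138 = 426 > 150
  N17 sheds 128 kN: no online neighbours, lost.
Round 4 — N10, N9 snap.
  N10 sheds 426 kN: no online neighbours, lost.
  N9 sheds 232 kN: no online neighbours, lost.
No further breaks.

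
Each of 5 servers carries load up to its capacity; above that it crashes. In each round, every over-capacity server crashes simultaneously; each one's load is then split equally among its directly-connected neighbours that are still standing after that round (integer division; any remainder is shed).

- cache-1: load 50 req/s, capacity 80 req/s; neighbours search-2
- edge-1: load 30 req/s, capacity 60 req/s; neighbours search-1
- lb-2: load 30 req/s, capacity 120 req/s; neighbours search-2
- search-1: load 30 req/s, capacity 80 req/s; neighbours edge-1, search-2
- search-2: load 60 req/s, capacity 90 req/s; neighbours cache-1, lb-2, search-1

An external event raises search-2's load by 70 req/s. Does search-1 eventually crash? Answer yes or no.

no

Round 1 — search-2 at 130 > 90. search-2 crashes.
  search-2 sheds 130 req/s to cache-1, lb-2, search-1: 43 each (1 lost).
    cache-1: 50+43 = 93 > 80
    lb-2: 30+43 = 73 ≤ 120
    search-1: 30+43 = 73 ≤ 80
Round 2 — cache-1 crashes.
  cache-1 sheds 93 req/s: no online neighbours, lost.
No further crashes.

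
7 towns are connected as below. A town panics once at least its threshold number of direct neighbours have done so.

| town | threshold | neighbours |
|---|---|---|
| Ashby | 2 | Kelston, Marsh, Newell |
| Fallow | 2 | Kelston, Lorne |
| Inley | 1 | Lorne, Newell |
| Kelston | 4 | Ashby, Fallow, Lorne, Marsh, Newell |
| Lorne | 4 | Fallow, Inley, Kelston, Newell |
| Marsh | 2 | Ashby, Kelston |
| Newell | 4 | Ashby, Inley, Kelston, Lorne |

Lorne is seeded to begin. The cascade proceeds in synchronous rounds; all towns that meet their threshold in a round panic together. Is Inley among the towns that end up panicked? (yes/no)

yes

Round 1 — Lorne panics (initial).
Round 2 — checking thresholds:
  Fallow: 1 of 2 neighbours < 2, holds.
  Inley: 1 of 2 neighbours ≥ 1, panics.
  Kelston: 1 of 5 neighbours < 4, holds.
  Newell: 1 of 4 neighbours < 4, holds.
Round 3 — no new panics; cascade stops.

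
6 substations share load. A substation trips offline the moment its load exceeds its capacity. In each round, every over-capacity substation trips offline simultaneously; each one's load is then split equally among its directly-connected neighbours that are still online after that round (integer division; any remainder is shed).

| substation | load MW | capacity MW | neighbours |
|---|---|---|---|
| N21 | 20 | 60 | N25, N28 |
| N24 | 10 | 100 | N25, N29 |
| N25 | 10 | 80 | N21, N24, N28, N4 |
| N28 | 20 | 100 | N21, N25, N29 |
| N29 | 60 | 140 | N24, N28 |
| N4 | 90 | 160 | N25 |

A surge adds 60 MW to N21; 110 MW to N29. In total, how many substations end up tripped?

6

Round 1 — N21 at 80 > 60; N29 at 170 > 140. N21, N29 trip offline.
  N21 sheds 80 MW to N25, N28: 40 each.
    N25: 10+40 = 50 ≤ 80
    N28: 20+40 = 60 ≤ 100
  N29 sheds 170 MW to N24, N28: 85 each.
    N24: 10+85 = 95 ≤ 100
    N28: 60+85 = 145 > 100
Round 2 — N28 trips offline.
  N28 sheds 145 MW to N25: 145 each.
    N25: 50+145 = 195 > 80
Round 3 — N25 trips offline.
  N25 sheds 195 MW to N24, N4: 97 each (1 lost).
    N24: 95+97 = 192 > 100
    N4: 90+97 = 187 > 160
Round 4 — N24, N4 trip offline.
  N24 sheds 192 MW: no online neighbours, lost.
  N4 sheds 187 MW: no online neighbours, lost.
No further trips.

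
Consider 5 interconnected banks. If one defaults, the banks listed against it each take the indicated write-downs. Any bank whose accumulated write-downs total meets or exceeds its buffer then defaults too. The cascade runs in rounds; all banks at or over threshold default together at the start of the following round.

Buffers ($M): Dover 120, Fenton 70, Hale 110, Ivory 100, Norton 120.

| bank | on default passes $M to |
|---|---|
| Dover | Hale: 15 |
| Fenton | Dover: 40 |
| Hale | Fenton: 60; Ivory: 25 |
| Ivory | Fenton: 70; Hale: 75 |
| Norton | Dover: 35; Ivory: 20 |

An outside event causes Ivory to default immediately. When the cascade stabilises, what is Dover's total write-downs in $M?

Round 1 — Ivory defaults (initial).
  Fenton: +70 → 70 ≥ 70
  Hale: +75 → 75 < 110
Round 2 — Fenton defaults.
  Dover: +40 → 40 < 120
No further defaults.

40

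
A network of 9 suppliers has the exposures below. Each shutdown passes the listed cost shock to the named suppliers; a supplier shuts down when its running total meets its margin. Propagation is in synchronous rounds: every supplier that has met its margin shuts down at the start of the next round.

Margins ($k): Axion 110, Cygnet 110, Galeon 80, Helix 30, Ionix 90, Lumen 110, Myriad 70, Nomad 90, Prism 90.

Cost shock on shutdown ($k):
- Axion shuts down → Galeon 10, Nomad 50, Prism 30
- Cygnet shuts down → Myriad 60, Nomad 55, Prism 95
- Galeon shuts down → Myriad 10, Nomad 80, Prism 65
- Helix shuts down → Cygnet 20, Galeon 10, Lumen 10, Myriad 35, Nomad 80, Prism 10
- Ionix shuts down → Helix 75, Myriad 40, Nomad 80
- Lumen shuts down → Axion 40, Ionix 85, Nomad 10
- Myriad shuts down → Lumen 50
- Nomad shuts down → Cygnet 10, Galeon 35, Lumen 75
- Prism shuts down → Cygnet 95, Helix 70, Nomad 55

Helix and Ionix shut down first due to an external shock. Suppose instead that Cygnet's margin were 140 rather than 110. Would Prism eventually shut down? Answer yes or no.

no

With Cygnet's margin at 140:
Round 1 — Helix, Ionix shut down (initial).
  Cygnet: +20 → 20 < 140
  Galeon: +10 → 10 < 80
  Lumen: +10 → 10 < 110
  Myriad: +35+40 → 75 ≥ 70
  Nomad: +80+80 → 160 ≥ 90
  Prism: +10 → 10 < 90
Round 2 — Myriad, Nomad shut down.
  Cygnet: +10 → 30 < 140
  Galeon: +35 → 45 < 80
  Lumen: +50+75 → 135 ≥ 110
Round 3 — Lumen shuts down.
  Axion: +40 → 40 < 110
No further shutdowns.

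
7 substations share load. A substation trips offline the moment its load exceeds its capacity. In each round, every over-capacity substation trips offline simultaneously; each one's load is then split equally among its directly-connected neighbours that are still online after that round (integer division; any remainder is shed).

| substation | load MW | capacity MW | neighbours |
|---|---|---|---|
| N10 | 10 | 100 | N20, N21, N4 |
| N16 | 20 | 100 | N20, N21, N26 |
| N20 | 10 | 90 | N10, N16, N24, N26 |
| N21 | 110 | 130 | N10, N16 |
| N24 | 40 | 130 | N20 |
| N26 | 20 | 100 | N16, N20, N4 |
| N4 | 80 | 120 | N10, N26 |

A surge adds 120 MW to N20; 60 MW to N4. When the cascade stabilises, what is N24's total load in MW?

72

Round 1 — N20 at 130 > 90; N4 at 140 > 120. N20, N4 trip offline.
  N20 sheds 130 MW to N10, N16, N24, N26: 32 each (2 lost).
    N10: 10+32 = 42 ≤ 100
    N16: 20+32 = 52 ≤ 100
    N24: 40+32 = 72 ≤ 130
    N26: 20+32 = 52 ≤ 100
  N4 sheds 140 MW to N10, N26: 70 each.
    N10: 42+70 = 112 > 100
    N26: 52+70 = 122 > 100
Round 2 — N10, N26 trip offline.
  N10 sheds 112 MW to N21: 112 each.
    N21: 110+112 = 222 > 130
  N26 sheds 122 MW to N16: 122 each.
    N16: 52+122 = 174 > 100
Round 3 — N16, N21 trip offline.
  N16 sheds 174 MW: no online neighbours, lost.
  N21 sheds 222 MW: no online neighbours, lost.
No further trips.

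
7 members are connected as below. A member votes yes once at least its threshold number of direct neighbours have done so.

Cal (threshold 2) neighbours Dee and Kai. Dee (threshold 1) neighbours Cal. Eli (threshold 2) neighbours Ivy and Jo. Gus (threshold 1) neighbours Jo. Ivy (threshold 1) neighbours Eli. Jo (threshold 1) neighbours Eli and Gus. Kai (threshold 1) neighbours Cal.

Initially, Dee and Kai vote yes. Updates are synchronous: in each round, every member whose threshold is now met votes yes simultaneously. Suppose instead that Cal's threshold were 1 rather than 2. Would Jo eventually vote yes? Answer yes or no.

With Cal's threshold at 1:
Round 1 — Dee, Kai vote yes (initial).
Round 2 — checking thresholds:
  Cal: 2 of 2 neighbours ≥ 1, votes yes.
Round 3 — no new yes votes; cascade stops.

no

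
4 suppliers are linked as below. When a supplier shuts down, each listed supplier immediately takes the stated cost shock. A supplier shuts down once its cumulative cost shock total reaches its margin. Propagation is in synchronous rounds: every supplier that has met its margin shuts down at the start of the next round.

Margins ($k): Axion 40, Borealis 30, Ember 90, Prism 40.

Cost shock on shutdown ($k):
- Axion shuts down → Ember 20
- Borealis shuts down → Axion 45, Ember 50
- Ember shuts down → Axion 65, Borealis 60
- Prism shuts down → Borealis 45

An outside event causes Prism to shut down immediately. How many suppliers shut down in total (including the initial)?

3

Round 1 — Prism shuts down (initial).
  Borealis: +45 → 45 ≥ 30
Round 2 — Borealis shuts down.
  Axion: +45 → 45 ≥ 40
  Ember: +50 → 50 < 90
Round 3 — Axion shuts down.
  Ember: +20 → 70 < 90
No further shutdowns.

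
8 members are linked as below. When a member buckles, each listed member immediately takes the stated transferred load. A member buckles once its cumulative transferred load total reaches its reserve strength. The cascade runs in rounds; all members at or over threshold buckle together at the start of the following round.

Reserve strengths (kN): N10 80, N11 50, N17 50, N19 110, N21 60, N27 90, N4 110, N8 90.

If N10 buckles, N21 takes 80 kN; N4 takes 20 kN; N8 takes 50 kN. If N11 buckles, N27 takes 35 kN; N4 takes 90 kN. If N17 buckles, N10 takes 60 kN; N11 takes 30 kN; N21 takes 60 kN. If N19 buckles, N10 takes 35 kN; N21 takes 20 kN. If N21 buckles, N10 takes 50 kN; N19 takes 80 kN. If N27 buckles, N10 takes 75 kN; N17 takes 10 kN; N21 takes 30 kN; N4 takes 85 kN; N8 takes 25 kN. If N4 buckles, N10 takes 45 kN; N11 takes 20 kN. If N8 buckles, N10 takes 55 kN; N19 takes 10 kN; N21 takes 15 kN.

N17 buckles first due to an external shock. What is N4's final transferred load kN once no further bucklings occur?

20

Round 1 — N17 buckles (initial).
  N10: +60 → 60 < 80
  N11: +30 → 30 < 50
  N21: +60 → 60 ≥ 60
Round 2 — N21 buckles.
  N10: +50 → 110 ≥ 80
  N19: +80 → 80 < 110
Round 3 — N10 buckles.
  N4: +20 → 20 < 110
  N8: +50 → 50 < 90
No further bucklings.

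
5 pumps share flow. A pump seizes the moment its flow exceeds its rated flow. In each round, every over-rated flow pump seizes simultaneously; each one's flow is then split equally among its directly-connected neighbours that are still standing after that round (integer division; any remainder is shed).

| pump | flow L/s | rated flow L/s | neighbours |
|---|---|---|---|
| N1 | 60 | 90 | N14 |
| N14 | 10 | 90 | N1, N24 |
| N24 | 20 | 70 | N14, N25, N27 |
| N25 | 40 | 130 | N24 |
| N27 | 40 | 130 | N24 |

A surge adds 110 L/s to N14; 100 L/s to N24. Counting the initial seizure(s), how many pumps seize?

Round 1 — N14 at 120 > 90; N24 at 120 > 70. N14, N24 seize.
  N14 sheds 120 L/s to N1: 120 each.
    N1: 60+120 = 180 > 90
  N24 sheds 120 L/s to N25, N27: 60 each.
    N25: 40+60 = 100 ≤ 130
    N27: 40+60 = 100 ≤ 130
Round 2 — N1 seizes.
  N1 sheds 180 L/s: no online neighbours, lost.
No further seizures.

3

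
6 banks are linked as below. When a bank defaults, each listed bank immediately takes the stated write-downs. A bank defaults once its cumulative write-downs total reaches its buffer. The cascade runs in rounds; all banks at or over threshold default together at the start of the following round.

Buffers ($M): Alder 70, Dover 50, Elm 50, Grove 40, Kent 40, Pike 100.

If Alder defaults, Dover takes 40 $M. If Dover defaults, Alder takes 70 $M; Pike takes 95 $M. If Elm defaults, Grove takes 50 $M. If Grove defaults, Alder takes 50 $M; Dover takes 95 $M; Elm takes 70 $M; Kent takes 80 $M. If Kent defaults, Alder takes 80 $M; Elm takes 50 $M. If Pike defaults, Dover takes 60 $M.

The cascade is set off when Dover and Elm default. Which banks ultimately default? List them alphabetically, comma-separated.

Round 1 — Dover, Elm default (initial).
  Alder: +70 → 70 ≥ 70
  Grove: +50 → 50 ≥ 40
  Pike: +95 → 95 < 100
Round 2 — Alder, Grove default.
  Kent: +80 → 80 ≥ 40
Round 3 — Kent defaults.
No further defaults.

Alder, Dover, Elm, Grove, Kent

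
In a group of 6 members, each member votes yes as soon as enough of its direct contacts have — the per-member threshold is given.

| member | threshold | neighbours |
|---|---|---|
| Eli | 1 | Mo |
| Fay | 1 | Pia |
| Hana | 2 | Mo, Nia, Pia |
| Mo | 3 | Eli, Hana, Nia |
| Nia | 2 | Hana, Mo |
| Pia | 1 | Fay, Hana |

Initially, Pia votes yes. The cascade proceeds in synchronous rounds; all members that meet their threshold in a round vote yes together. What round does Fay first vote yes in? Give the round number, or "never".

2

Round 1 — Pia votes yes (initial).
Round 2 — checking thresholds:
  Fay: 1 of 1 neighbours ≥ 1, votes yes.
  Hana: 1 of 3 neighbours < 2, below threshold.
Round 3 — no new yes votes; cascade stops.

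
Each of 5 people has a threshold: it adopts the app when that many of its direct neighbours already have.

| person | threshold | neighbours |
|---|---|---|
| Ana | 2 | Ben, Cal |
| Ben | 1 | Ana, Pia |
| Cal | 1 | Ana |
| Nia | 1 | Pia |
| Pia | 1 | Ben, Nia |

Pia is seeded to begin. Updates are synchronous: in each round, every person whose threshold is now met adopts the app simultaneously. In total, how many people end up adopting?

3

Round 1 — Pia adopts the app (initial).
Round 2 — checking thresholds:
  Ben: 1 of 2 neighbours ≥ 1, adopts the app.
  Nia: 1 of 1 neighbours ≥ 1, adopts the app.
Round 3 — no new adoptions; cascade stops.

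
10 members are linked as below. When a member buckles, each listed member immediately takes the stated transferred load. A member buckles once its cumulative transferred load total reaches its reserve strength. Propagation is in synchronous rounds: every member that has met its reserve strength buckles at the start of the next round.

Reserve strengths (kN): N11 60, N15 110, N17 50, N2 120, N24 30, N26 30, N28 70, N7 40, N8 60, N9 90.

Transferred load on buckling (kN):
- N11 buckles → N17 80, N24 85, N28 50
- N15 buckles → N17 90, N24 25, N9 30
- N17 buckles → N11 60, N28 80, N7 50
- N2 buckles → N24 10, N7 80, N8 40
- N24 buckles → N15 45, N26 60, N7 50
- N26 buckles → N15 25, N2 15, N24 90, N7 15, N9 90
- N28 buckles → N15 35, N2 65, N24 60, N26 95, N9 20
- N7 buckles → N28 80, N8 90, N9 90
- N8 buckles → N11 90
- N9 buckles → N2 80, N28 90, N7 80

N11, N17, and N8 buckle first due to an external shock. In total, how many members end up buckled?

9

Round 1 — N11, N17, N8 buckle (initial).
  N24: +85 → 85 ≥ 30
  N28: +50+80 → 130 ≥ 70
  N7: +50 → 50 ≥ 40
Round 2 — N24, N28, N7 buckle.
  N15: +45+35 → 80 < 110
  N2: +65 → 65 < 120
  N26: +60+95 → 155 ≥ 30
  N9: +20+90 → 110 ≥ 90
Round 3 — N26, N9 buckle.
  N15: +25 → 105 < 110
  N2: +15+80 → 160 ≥ 120
Round 4 — N2 buckles.
No further bucklings.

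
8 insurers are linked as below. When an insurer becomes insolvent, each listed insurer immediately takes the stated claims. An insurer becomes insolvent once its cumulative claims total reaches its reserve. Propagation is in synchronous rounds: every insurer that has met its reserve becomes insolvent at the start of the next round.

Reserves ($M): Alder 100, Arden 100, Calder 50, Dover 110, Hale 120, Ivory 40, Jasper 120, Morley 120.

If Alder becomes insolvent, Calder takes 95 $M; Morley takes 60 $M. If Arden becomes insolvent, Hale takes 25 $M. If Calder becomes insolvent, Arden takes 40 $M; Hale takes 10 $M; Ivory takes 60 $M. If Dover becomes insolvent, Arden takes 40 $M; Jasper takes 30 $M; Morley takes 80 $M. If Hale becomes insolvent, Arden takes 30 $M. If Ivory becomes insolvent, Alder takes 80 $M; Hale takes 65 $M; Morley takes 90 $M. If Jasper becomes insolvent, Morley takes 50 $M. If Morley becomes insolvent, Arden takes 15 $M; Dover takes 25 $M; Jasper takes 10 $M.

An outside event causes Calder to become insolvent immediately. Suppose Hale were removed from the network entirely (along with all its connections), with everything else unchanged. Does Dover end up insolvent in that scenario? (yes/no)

no

With Hale removed:
Round 1 — Calder becomes insolvent (initial).
  Arden: +40 → 40 < 100
  Ivory: +60 → 60 ≥ 40
Round 2 — Ivory becomes insolvent.
  Alder: +80 → 80 < 100
  Morley: +90 → 90 < 120
No further insolvencies.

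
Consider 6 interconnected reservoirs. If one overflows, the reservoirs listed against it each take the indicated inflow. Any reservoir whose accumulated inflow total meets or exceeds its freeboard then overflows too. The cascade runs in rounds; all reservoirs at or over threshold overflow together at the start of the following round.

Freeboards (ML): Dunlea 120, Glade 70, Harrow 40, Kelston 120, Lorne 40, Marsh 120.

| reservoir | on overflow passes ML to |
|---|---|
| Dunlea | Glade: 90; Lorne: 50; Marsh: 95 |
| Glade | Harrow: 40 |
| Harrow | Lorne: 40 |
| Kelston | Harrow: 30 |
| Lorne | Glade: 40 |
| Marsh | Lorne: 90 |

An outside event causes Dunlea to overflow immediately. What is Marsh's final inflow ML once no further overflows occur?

Round 1 — Dunlea overflows (initial).
  Glade: +90 → 90 ≥ 70
  Lorne: +50 → 50 ≥ 40
  Marsh: +95 → 95 < 120
Round 2 — Glade, Lorne overflow.
  Harrow: +40 → 40 ≥ 40
Round 3 — Harrow overflows.
No further overflows.

95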